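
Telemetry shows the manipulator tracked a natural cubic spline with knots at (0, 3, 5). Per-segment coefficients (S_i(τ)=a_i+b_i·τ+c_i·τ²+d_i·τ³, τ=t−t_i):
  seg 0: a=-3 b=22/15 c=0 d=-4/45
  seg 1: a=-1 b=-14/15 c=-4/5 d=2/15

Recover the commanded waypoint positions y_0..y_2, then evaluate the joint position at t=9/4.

y_0=-3 y_1=-1 y_2=-5
S(9/4) = -57/80

y_0 = S_0(0) = a_0 = -3
y_1 = S_1(0) = a_1 = -1
y_2 = S_1(2) = -5
t_q=9/4 is in segment 0 (τ=9/4); S_0(τ)=-57/80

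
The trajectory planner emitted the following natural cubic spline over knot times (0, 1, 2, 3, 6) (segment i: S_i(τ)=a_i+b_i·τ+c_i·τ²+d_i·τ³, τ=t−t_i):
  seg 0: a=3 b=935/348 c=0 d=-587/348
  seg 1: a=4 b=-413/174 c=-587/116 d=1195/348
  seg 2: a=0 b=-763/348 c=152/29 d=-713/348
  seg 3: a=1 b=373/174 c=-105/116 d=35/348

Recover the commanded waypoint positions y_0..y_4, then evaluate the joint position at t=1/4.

y_0 = S_0(0) = a_0 = 3
y_1 = S_1(0) = a_1 = 4
y_2 = S_2(0) = a_2 = 0
y_3 = S_3(0) = a_3 = 1
y_4 = S_3(3) = 2
t_q=1/4 is in segment 0 (τ=1/4); S_0(τ)=27063/7424

y_0=3 y_1=4 y_2=0 y_3=1 y_4=2
S(1/4) = 27063/7424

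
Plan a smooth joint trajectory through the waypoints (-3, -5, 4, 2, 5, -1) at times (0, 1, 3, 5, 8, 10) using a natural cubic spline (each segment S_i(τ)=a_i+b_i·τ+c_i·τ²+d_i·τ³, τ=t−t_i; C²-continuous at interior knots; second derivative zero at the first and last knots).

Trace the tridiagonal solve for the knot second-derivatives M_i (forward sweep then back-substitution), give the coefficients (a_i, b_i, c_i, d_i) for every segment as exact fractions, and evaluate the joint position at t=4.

Δ: Δ0=-2, Δ1=9/2, Δ2=-1, Δ3=1, Δ4=-3
row 1: diag=6, rhs=39; c'=1/3, d'=13/2
row 2: denom=8−2·1/3=22/3; d'=(-33−2·13/2)/(22/3)=-69/11
row 3: denom=10−2·3/11=104/11; d'=(12−2·-69/11)/(104/11)=135/52
row 4: denom=10−3·33/104=941/104; d'=(-24−3·135/52)/(941/104)=-3306/941
back: M4=-3306/941
back: M3=135/52−33/104·-3306/941=3492/941
back: M2=-69/11−3/11·3492/941=-6855/941
back: M1=13/2−1/3·-6855/941=16803/1882
M: M0=0, M1=16803/1882, M2=-6855/941, M3=3492/941, M4=-3306/941, M5=0
seg 0: a=-3, c=M0/2=0, d=(M1−M0)/(6·1)=5601/3764, b=Δ0−h0·(2M0+M1)/6=-13129/3764
seg 1: a=-5, c=M1/2=16803/3764, d=(M2−M1)/(6·2)=-10171/7528, b=Δ1−h1·(2M1+M2)/6=1837/1882
seg 2: a=4, c=M2/2=-6855/1882, d=(M3−M2)/(6·2)=3449/3764, b=Δ2−h2·(2M2+M3)/6=2465/941
seg 3: a=2, c=M3/2=1746/941, d=(M4−M3)/(6·3)=-1133/2823, b=Δ3−h3·(2M3+M4)/6=-898/941
seg 4: a=5, c=M4/2=-1653/941, d=(M5−M4)/(6·2)=551/1882, b=Δ4−h4·(2M4+M5)/6=-619/941
t_q=4 → seg 2, τ=1; S=4+2465/941·τ+-6855/1882·τ²+3449/3764·τ³=14655/3764

  seg 0: a=-3 b=-13129/3764 c=0 d=5601/3764
  seg 1: a=-5 b=1837/1882 c=16803/3764 d=-10171/7528
  seg 2: a=4 b=2465/941 c=-6855/1882 d=3449/3764
  seg 3: a=2 b=-898/941 c=1746/941 d=-1133/2823
  seg 4: a=5 b=-619/941 c=-1653/941 d=551/1882
S(4) = 14655/3764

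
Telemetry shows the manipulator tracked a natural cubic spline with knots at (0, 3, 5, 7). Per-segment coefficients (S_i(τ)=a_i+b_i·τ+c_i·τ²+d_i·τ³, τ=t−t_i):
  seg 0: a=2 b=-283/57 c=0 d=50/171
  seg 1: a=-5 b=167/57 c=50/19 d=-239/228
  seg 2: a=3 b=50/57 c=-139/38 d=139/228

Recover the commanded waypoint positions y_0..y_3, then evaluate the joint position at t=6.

y_0=2 y_1=-5 y_2=3 y_3=-5
S(6) = 63/76

y_0 = S_0(0) = a_0 = 2
y_1 = S_1(0) = a_1 = -5
y_2 = S_2(0) = a_2 = 3
y_3 = S_2(2) = -5
t_q=6 is in segment 2 (τ=1); S_2(τ)=63/76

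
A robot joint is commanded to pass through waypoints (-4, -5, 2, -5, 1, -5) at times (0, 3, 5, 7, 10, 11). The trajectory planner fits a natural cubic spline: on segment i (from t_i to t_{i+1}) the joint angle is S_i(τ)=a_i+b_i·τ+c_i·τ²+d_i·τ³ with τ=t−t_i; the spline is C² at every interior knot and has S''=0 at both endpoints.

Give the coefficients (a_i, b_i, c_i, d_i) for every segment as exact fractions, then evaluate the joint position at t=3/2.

Δ: Δ0=-1/3, Δ1=7/2, Δ2=-7/2, Δ3=2, Δ4=-6
row 1: diag=10, rhs=23; c'=1/5, d'=23/10
row 2: denom=8−2·1/5=38/5; d'=(-42−2·23/10)/(38/5)=-233/38
row 3: denom=10−2·5/19=180/19; d'=(33−2·-233/38)/(180/19)=43/9
row 4: denom=8−3·19/60=141/20; d'=(-48−3·43/9)/(141/20)=-3740/423
back: M4=-3740/423
back: M3=43/9−19/60·-3740/423=9616/1269
back: M2=-233/38−5/19·9616/1269=-20623/2538
back: M1=23/10−1/5·-20623/2538=4981/1269
M: M0=0, M1=4981/1269, M2=-20623/2538, M3=9616/1269, M4=-3740/423, M5=0
seg 0: a=-4, c=M0/2=0, d=(M1−M0)/(6·3)=4981/22842, b=Δ0−h0·(2M0+M1)/6=-5827/2538
seg 1: a=-5, c=M1/2=4981/2538, d=(M2−M1)/(6·2)=-10195/10152, b=Δ1−h1·(2M1+M2)/6=4558/1269
seg 2: a=2, c=M2/2=-20623/5076, d=(M3−M2)/(6·2)=13285/10152, b=Δ2−h2·(2M2+M3)/6=-515/846
seg 3: a=-5, c=M3/2=4808/1269, d=(M4−M3)/(6·3)=-10418/11421, b=Δ3−h3·(2M3+M4)/6=-1468/1269
seg 4: a=1, c=M4/2=-1870/423, d=(M5−M4)/(6·1)=1870/1269, b=Δ4−h4·(2M4+M5)/6=-3874/1269
t_q=3/2 → seg 0, τ=3/2; S=-4+-5827/2538·τ+0·τ²+4981/22842·τ³=-15133/2256

  seg 0: a=-4 b=-5827/2538 c=0 d=4981/22842
  seg 1: a=-5 b=4558/1269 c=4981/2538 d=-10195/10152
  seg 2: a=2 b=-515/846 c=-20623/5076 d=13285/10152
  seg 3: a=-5 b=-1468/1269 c=4808/1269 d=-10418/11421
  seg 4: a=1 b=-3874/1269 c=-1870/423 d=1870/1269
S(3/2) = -15133/2256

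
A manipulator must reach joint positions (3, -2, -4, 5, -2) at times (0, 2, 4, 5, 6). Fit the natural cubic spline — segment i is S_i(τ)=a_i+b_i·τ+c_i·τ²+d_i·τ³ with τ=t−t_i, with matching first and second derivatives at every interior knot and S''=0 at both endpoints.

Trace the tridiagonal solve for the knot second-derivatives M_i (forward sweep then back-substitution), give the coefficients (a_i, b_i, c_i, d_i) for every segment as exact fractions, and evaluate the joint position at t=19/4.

  seg 0: a=3 b=-265/168 c=0 d=-155/672
  seg 1: a=-2 b=-365/84 c=-155/112 d=1027/672
  seg 2: a=-4 b=203/24 c=109/14 d=-1217/168
  seg 3: a=5 b=193/84 c=-781/56 d=781/168
S(19/4) = 13143/3584

Δ: Δ0=-5/2, Δ1=-1, Δ2=9, Δ3=-7
row 1: diag=8, rhs=9; c'=1/4, d'=9/8
row 2: denom=6−2·1/4=11/2; d'=(60−2·9/8)/(11/2)=21/2
row 3: denom=4−1·2/11=42/11; d'=(-96−1·21/2)/(42/11)=-781/28
back: M3=-781/28
back: M2=21/2−2/11·-781/28=109/7
back: M1=9/8−1/4·109/7=-155/56
M: M0=0, M1=-155/56, M2=109/7, M3=-781/28, M4=0
seg 0: a=3, c=M0/2=0, d=(M1−M0)/(6·2)=-155/672, b=Δ0−h0·(2M0+M1)/6=-265/168
seg 1: a=-2, c=M1/2=-155/112, d=(M2−M1)/(6·2)=1027/672, b=Δ1−h1·(2M1+M2)/6=-365/84
seg 2: a=-4, c=M2/2=109/14, d=(M3−M2)/(6·1)=-1217/168, b=Δ2−h2·(2M2+M3)/6=203/24
seg 3: a=5, c=M3/2=-781/56, d=(M4−M3)/(6·1)=781/168, b=Δ3−h3·(2M3+M4)/6=193/84
t_q=19/4 → seg 2, τ=3/4; S=-4+203/24·τ+109/14·τ²+-1217/168·τ³=13143/3584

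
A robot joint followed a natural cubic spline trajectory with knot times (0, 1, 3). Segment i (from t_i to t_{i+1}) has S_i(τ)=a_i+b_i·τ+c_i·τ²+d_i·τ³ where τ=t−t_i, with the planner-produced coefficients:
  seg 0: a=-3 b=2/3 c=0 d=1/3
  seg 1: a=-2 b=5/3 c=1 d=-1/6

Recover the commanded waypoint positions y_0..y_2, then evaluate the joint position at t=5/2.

y_0=-3 y_1=-2 y_2=4
S(5/2) = 35/16

y_0 = S_0(0) = a_0 = -3
y_1 = S_1(0) = a_1 = -2
y_2 = S_1(2) = 4
t_q=5/2 is in segment 1 (τ=3/2); S_1(τ)=35/16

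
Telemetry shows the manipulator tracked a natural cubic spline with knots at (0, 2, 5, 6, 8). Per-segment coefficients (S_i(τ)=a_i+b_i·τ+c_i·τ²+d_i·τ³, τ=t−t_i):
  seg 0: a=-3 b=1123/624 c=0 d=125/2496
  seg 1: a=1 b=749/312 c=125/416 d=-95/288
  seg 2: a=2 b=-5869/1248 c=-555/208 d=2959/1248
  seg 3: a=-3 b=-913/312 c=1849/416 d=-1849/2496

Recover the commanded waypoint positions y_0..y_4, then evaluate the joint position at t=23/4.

y_0 = S_0(0) = a_0 = -3
y_1 = S_1(0) = a_1 = 1
y_2 = S_2(0) = a_2 = 2
y_3 = S_3(0) = a_3 = -3
y_4 = S_3(2) = 3
t_q=23/4 is in segment 2 (τ=3/4); S_2(τ)=-53985/26624

y_0=-3 y_1=1 y_2=2 y_3=-3 y_4=3
S(23/4) = -53985/26624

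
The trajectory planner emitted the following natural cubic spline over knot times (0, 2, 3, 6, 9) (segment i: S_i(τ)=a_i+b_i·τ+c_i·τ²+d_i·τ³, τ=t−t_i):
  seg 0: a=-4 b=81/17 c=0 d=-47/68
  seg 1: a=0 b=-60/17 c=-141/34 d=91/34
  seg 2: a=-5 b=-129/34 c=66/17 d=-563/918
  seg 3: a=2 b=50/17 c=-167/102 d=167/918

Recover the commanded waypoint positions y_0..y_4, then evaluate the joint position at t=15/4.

y_0 = S_0(0) = a_0 = -4
y_1 = S_1(0) = a_1 = 0
y_2 = S_2(0) = a_2 = -5
y_3 = S_3(0) = a_3 = 2
y_4 = S_3(3) = 1
t_q=15/4 is in segment 2 (τ=3/4); S_2(τ)=-12883/2176

y_0=-4 y_1=0 y_2=-5 y_3=2 y_4=1
S(15/4) = -12883/2176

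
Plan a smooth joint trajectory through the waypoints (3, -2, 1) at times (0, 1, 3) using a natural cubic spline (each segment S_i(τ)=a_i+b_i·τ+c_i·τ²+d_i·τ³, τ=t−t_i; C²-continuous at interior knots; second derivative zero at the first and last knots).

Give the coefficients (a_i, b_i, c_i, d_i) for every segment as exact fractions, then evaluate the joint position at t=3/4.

  seg 0: a=3 b=-73/12 c=0 d=13/12
  seg 1: a=-2 b=-17/6 c=13/4 d=-13/24
S(3/4) = -283/256

Δ: Δ0=-5, Δ1=3/2
row 1: diag=6, rhs=39; c'=1/3, d'=13/2
back: M1=13/2
M: M0=0, M1=13/2, M2=0
seg 0: a=3, c=M0/2=0, d=(M1−M0)/(6·1)=13/12, b=Δ0−h0·(2M0+M1)/6=-73/12
seg 1: a=-2, c=M1/2=13/4, d=(M2−M1)/(6·2)=-13/24, b=Δ1−h1·(2M1+M2)/6=-17/6
t_q=3/4 → seg 0, τ=3/4; S=3+-73/12·τ+0·τ²+13/12·τ³=-283/256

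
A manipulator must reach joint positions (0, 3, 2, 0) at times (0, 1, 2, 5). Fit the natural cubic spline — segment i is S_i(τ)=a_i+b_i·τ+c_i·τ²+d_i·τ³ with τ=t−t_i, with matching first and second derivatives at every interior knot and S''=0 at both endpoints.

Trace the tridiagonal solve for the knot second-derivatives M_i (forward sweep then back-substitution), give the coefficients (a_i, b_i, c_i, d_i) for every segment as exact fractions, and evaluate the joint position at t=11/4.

Δ: Δ0=3, Δ1=-1, Δ2=-2/3
row 1: diag=4, rhs=-24; c'=1/4, d'=-6
row 2: denom=8−1·1/4=31/4; d'=(2−1·-6)/(31/4)=32/31
back: M2=32/31
back: M1=-6−1/4·32/31=-194/31
M: M0=0, M1=-194/31, M2=32/31, M3=0
seg 0: a=0, c=M0/2=0, d=(M1−M0)/(6·1)=-97/93, b=Δ0−h0·(2M0+M1)/6=376/93
seg 1: a=3, c=M1/2=-97/31, d=(M2−M1)/(6·1)=113/93, b=Δ1−h1·(2M1+M2)/6=85/93
seg 2: a=2, c=M2/2=16/31, d=(M3−M2)/(6·3)=-16/279, b=Δ2−h2·(2M2+M3)/6=-158/93
t_q=11/4 → seg 2, τ=3/4; S=2+-158/93·τ+16/31·τ²+-16/279·τ³=123/124

  seg 0: a=0 b=376/93 c=0 d=-97/93
  seg 1: a=3 b=85/93 c=-97/31 d=113/93
  seg 2: a=2 b=-158/93 c=16/31 d=-16/279
S(11/4) = 123/124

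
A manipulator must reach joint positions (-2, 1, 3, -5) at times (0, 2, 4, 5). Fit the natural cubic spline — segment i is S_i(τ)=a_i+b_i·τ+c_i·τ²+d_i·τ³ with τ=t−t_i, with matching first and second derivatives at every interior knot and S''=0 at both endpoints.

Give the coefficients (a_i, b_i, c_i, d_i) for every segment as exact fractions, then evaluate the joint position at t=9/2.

  seg 0: a=-2 b=9/11 c=0 d=15/88
  seg 1: a=1 b=63/22 c=45/44 d=-43/44
  seg 2: a=3 b=-105/22 c=-213/44 d=71/44
S(9/2) = -139/352

Δ: Δ0=3/2, Δ1=1, Δ2=-8
row 1: diag=8, rhs=-3; c'=1/4, d'=-3/8
row 2: denom=6−2·1/4=11/2; d'=(-54−2·-3/8)/(11/2)=-213/22
back: M2=-213/22
back: M1=-3/8−1/4·-213/22=45/22
M: M0=0, M1=45/22, M2=-213/22, M3=0
seg 0: a=-2, c=M0/2=0, d=(M1−M0)/(6·2)=15/88, b=Δ0−h0·(2M0+M1)/6=9/11
seg 1: a=1, c=M1/2=45/44, d=(M2−M1)/(6·2)=-43/44, b=Δ1−h1·(2M1+M2)/6=63/22
seg 2: a=3, c=M2/2=-213/44, d=(M3−M2)/(6·1)=71/44, b=Δ2−h2·(2M2+M3)/6=-105/22
t_q=9/2 → seg 2, τ=1/2; S=3+-105/22·τ+-213/44·τ²+71/44·τ³=-139/352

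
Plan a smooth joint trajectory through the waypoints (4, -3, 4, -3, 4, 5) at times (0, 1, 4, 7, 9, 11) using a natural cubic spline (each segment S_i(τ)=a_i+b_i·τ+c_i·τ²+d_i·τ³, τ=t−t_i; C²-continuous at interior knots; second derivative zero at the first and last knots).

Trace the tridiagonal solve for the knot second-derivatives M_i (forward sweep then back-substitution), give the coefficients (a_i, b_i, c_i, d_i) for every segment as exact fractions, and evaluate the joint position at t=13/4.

Δ: Δ0=-7, Δ1=7/3, Δ2=-7/3, Δ3=7/2, Δ4=1/2
row 1: diag=8, rhs=56; c'=3/8, d'=7
row 2: denom=12−3·3/8=87/8; d'=(-28−3·7)/(87/8)=-392/87
row 3: denom=10−3·8/29=266/29; d'=(35−3·-392/87)/(266/29)=201/38
row 4: denom=8−2·29/133=1006/133; d'=(-18−2·201/38)/(1006/133)=-3801/1006
back: M4=-3801/1006
back: M3=201/38−29/133·-3801/1006=3075/503
back: M2=-392/87−8/29·3075/503=-9344/1509
back: M1=7−3/8·-9344/1509=4689/503
M: M0=0, M1=4689/503, M2=-9344/1509, M3=3075/503, M4=-3801/1006, M5=0
seg 0: a=4, c=M0/2=0, d=(M1−M0)/(6·1)=1563/1006, b=Δ0−h0·(2M0+M1)/6=-8605/1006
seg 1: a=-3, c=M1/2=4689/1006, d=(M2−M1)/(6·3)=-23411/27162, b=Δ1−h1·(2M1+M2)/6=-1958/503
seg 2: a=4, c=M2/2=-4672/1509, d=(M3−M2)/(6·3)=18569/27162, b=Δ2−h2·(2M2+M3)/6=807/1006
seg 3: a=-3, c=M3/2=3075/1006, d=(M4−M3)/(6·2)=-3317/4024, b=Δ3−h3·(2M3+M4)/6=344/503
seg 4: a=4, c=M4/2=-3801/2012, d=(M5−M4)/(6·2)=1267/4024, b=Δ4−h4·(2M4+M5)/6=3037/1006
t_q=13/4 → seg 1, τ=9/4; S=-3+-1958/503·τ+4689/1006·τ²+-23411/27162·τ³=130083/64384

  seg 0: a=4 b=-8605/1006 c=0 d=1563/1006
  seg 1: a=-3 b=-1958/503 c=4689/1006 d=-23411/27162
  seg 2: a=4 b=807/1006 c=-4672/1509 d=18569/27162
  seg 3: a=-3 b=344/503 c=3075/1006 d=-3317/4024
  seg 4: a=4 b=3037/1006 c=-3801/2012 d=1267/4024
S(13/4) = 130083/64384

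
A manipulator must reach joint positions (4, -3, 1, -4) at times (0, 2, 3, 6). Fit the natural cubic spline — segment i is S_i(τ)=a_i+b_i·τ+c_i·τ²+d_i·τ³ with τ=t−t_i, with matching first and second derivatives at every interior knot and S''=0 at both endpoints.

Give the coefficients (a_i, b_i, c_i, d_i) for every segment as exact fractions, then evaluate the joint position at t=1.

  seg 0: a=4 b=-1775/282 c=0 d=197/282
  seg 1: a=-3 b=589/282 c=197/47 d=-643/282
  seg 2: a=1 b=512/141 c=-249/94 d=83/282
S(1) = -75/47

Δ: Δ0=-7/2, Δ1=4, Δ2=-5/3
row 1: diag=6, rhs=45; c'=1/6, d'=15/2
row 2: denom=8−1·1/6=47/6; d'=(-34−1·15/2)/(47/6)=-249/47
back: M2=-249/47
back: M1=15/2−1/6·-249/47=394/47
M: M0=0, M1=394/47, M2=-249/47, M3=0
seg 0: a=4, c=M0/2=0, d=(M1−M0)/(6·2)=197/282, b=Δ0−h0·(2M0+M1)/6=-1775/282
seg 1: a=-3, c=M1/2=197/47, d=(M2−M1)/(6·1)=-643/282, b=Δ1−h1·(2M1+M2)/6=589/282
seg 2: a=1, c=M2/2=-249/94, d=(M3−M2)/(6·3)=83/282, b=Δ2−h2·(2M2+M3)/6=512/141
t_q=1 → seg 0, τ=1; S=4+-1775/282·τ+0·τ²+197/282·τ³=-75/47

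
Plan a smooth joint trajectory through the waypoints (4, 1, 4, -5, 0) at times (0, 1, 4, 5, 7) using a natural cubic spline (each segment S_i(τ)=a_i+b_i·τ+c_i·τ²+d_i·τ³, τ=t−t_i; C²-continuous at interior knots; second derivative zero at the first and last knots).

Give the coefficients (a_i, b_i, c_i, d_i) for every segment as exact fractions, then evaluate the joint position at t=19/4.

  seg 0: a=4 b=-17/4 c=0 d=5/4
  seg 1: a=1 b=-1/2 c=15/4 d=-13/12
  seg 2: a=4 b=-29/4 c=-6 d=17/4
  seg 3: a=-5 b=-13/2 c=27/4 d=-9/8
S(19/4) = -773/256

Δ: Δ0=-3, Δ1=1, Δ2=-9, Δ3=5/2
row 1: diag=8, rhs=24; c'=3/8, d'=3
row 2: denom=8−3·3/8=55/8; d'=(-60−3·3)/(55/8)=-552/55
row 3: denom=6−1·8/55=322/55; d'=(69−1·-552/55)/(322/55)=27/2
back: M3=27/2
back: M2=-552/55−8/55·27/2=-12
back: M1=3−3/8·-12=15/2
M: M0=0, M1=15/2, M2=-12, M3=27/2, M4=0
seg 0: a=4, c=M0/2=0, d=(M1−M0)/(6·1)=5/4, b=Δ0−h0·(2M0+M1)/6=-17/4
seg 1: a=1, c=M1/2=15/4, d=(M2−M1)/(6·3)=-13/12, b=Δ1−h1·(2M1+M2)/6=-1/2
seg 2: a=4, c=M2/2=-6, d=(M3−M2)/(6·1)=17/4, b=Δ2−h2·(2M2+M3)/6=-29/4
seg 3: a=-5, c=M3/2=27/4, d=(M4−M3)/(6·2)=-9/8, b=Δ3−h3·(2M3+M4)/6=-13/2
t_q=19/4 → seg 2, τ=3/4; S=4+-29/4·τ+-6·τ²+17/4·τ³=-773/256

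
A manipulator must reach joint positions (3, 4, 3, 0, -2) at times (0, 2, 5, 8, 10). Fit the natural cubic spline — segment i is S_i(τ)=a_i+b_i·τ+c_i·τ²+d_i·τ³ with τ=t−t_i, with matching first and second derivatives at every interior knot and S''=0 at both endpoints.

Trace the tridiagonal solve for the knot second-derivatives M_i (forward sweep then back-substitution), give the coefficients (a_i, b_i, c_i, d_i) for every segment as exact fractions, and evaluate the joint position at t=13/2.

  seg 0: a=3 b=131/204 c=0 d=-29/816
  seg 1: a=4 b=11/51 c=-29/136 d=37/3672
  seg 2: a=3 b=-19/24 c=-25/204 d=65/3672
  seg 3: a=0 b=-107/102 c=5/136 d=-5/816
S(13/2) = 1737/1088

Δ: Δ0=1/2, Δ1=-1/3, Δ2=-1, Δ3=-1
row 1: diag=10, rhs=-5; c'=3/10, d'=-1/2
row 2: denom=12−3·3/10=111/10; d'=(-4−3·-1/2)/(111/10)=-25/111
row 3: denom=10−3·10/37=340/37; d'=(0−3·-25/111)/(340/37)=5/68
back: M3=5/68
back: M2=-25/111−10/37·5/68=-25/102
back: M1=-1/2−3/10·-25/102=-29/68
M: M0=0, M1=-29/68, M2=-25/102, M3=5/68, M4=0
seg 0: a=3, c=M0/2=0, d=(M1−M0)/(6·2)=-29/816, b=Δ0−h0·(2M0+M1)/6=131/204
seg 1: a=4, c=M1/2=-29/136, d=(M2−M1)/(6·3)=37/3672, b=Δ1−h1·(2M1+M2)/6=11/51
seg 2: a=3, c=M2/2=-25/204, d=(M3−M2)/(6·3)=65/3672, b=Δ2−h2·(2M2+M3)/6=-19/24
seg 3: a=0, c=M3/2=5/136, d=(M4−M3)/(6·2)=-5/816, b=Δ3−h3·(2M3+M4)/6=-107/102
t_q=13/2 → seg 2, τ=3/2; S=3+-19/24·τ+-25/204·τ²+65/3672·τ³=1737/1088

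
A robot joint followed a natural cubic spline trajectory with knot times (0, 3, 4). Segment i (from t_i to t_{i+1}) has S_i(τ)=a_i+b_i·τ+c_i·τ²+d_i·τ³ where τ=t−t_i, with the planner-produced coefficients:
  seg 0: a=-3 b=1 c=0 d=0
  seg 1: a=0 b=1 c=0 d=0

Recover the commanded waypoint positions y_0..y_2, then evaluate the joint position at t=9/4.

y_0 = S_0(0) = a_0 = -3
y_1 = S_1(0) = a_1 = 0
y_2 = S_1(1) = 1
t_q=9/4 is in segment 0 (τ=9/4); S_0(τ)=-3/4

y_0=-3 y_1=0 y_2=1
S(9/4) = -3/4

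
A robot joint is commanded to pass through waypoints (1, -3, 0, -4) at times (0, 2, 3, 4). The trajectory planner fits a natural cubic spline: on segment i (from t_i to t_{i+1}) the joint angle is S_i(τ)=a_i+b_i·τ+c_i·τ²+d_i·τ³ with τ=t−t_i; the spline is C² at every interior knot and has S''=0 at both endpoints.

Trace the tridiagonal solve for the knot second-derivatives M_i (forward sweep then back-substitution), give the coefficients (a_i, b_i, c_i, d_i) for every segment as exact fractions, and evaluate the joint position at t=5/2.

  seg 0: a=1 b=-100/23 c=0 d=27/46
  seg 1: a=-3 b=62/23 c=81/23 d=-74/23
  seg 2: a=0 b=2/23 c=-141/23 d=47/23
S(5/2) = -27/23

Δ: Δ0=-2, Δ1=3, Δ2=-4
row 1: diag=6, rhs=30; c'=1/6, d'=5
row 2: denom=4−1·1/6=23/6; d'=(-42−1·5)/(23/6)=-282/23
back: M2=-282/23
back: M1=5−1/6·-282/23=162/23
M: M0=0, M1=162/23, M2=-282/23, M3=0
seg 0: a=1, c=M0/2=0, d=(M1−M0)/(6·2)=27/46, b=Δ0−h0·(2M0+M1)/6=-100/23
seg 1: a=-3, c=M1/2=81/23, d=(M2−M1)/(6·1)=-74/23, b=Δ1−h1·(2M1+M2)/6=62/23
seg 2: a=0, c=M2/2=-141/23, d=(M3−M2)/(6·1)=47/23, b=Δ2−h2·(2M2+M3)/6=2/23
t_q=5/2 → seg 1, τ=1/2; S=-3+62/23·τ+81/23·τ²+-74/23·τ³=-27/23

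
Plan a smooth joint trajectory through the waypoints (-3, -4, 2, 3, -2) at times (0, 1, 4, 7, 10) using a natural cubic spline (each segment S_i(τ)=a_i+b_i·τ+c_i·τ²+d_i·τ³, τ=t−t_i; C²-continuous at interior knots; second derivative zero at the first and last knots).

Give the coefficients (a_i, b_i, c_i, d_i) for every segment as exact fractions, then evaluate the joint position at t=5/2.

Δ: Δ0=-1, Δ1=2, Δ2=1/3, Δ3=-5/3
row 1: diag=8, rhs=18; c'=3/8, d'=9/4
row 2: denom=12−3·3/8=87/8; d'=(-10−3·9/4)/(87/8)=-134/87
row 3: denom=12−3·8/29=324/29; d'=(-12−3·-134/87)/(324/29)=-107/162
back: M3=-107/162
back: M2=-134/87−8/29·-107/162=-110/81
back: M1=9/4−3/8·-110/81=149/54
M: M0=0, M1=149/54, M2=-110/81, M3=-107/162, M4=0
seg 0: a=-3, c=M0/2=0, d=(M1−M0)/(6·1)=149/324, b=Δ0−h0·(2M0+M1)/6=-473/324
seg 1: a=-4, c=M1/2=149/108, d=(M2−M1)/(6·3)=-667/2916, b=Δ1−h1·(2M1+M2)/6=-13/162
seg 2: a=2, c=M2/2=-55/81, d=(M3−M2)/(6·3)=113/2916, b=Δ2−h2·(2M2+M3)/6=655/324
seg 3: a=3, c=M3/2=-107/324, d=(M4−M3)/(6·3)=107/2916, b=Δ3−h3·(2M3+M4)/6=-163/162
t_q=5/2 → seg 1, τ=3/2; S=-4+-13/162·τ+149/108·τ²+-667/2916·τ³=-515/288

  seg 0: a=-3 b=-473/324 c=0 d=149/324
  seg 1: a=-4 b=-13/162 c=149/108 d=-667/2916
  seg 2: a=2 b=655/324 c=-55/81 d=113/2916
  seg 3: a=3 b=-163/162 c=-107/324 d=107/2916
S(5/2) = -515/288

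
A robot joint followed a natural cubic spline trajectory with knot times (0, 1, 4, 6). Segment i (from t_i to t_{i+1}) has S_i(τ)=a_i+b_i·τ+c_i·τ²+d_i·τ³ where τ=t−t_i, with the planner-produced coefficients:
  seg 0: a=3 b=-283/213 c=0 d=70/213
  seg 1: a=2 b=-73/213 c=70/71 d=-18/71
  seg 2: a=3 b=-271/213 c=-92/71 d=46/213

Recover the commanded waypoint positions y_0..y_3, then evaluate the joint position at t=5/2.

y_0=3 y_1=2 y_2=3 y_3=-3
S(5/2) = 809/284

y_0 = S_0(0) = a_0 = 3
y_1 = S_1(0) = a_1 = 2
y_2 = S_2(0) = a_2 = 3
y_3 = S_2(2) = -3
t_q=5/2 is in segment 1 (τ=3/2); S_1(τ)=809/284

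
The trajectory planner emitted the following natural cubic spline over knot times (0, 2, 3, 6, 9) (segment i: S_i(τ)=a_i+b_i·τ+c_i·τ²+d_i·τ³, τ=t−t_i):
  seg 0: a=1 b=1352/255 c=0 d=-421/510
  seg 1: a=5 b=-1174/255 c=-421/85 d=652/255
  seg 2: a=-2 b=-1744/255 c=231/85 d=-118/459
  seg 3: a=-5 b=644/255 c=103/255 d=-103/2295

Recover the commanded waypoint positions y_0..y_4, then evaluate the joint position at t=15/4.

y_0 = S_0(0) = a_0 = 1
y_1 = S_1(0) = a_1 = 5
y_2 = S_2(0) = a_2 = -2
y_3 = S_3(0) = a_3 = -5
y_4 = S_3(3) = 5
t_q=15/4 is in segment 2 (τ=3/4); S_2(τ)=-15529/2720

y_0=1 y_1=5 y_2=-2 y_3=-5 y_4=5
S(15/4) = -15529/2720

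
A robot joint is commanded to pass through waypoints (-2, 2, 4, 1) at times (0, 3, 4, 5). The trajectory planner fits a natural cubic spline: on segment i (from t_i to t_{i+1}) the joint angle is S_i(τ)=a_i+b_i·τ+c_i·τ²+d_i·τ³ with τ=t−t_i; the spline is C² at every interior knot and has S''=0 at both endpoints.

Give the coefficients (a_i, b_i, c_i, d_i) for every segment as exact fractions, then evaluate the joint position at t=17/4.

  seg 0: a=-2 b=55/93 c=0 d=23/279
  seg 1: a=2 b=262/93 c=23/31 d=-145/93
  seg 2: a=4 b=-35/93 c=-122/31 d=122/93
S(17/4) = 3651/992

Δ: Δ0=4/3, Δ1=2, Δ2=-3
row 1: diag=8, rhs=4; c'=1/8, d'=1/2
row 2: denom=4−1·1/8=31/8; d'=(-30−1·1/2)/(31/8)=-244/31
back: M2=-244/31
back: M1=1/2−1/8·-244/31=46/31
M: M0=0, M1=46/31, M2=-244/31, M3=0
seg 0: a=-2, c=M0/2=0, d=(M1−M0)/(6·3)=23/279, b=Δ0−h0·(2M0+M1)/6=55/93
seg 1: a=2, c=M1/2=23/31, d=(M2−M1)/(6·1)=-145/93, b=Δ1−h1·(2M1+M2)/6=262/93
seg 2: a=4, c=M2/2=-122/31, d=(M3−M2)/(6·1)=122/93, b=Δ2−h2·(2M2+M3)/6=-35/93
t_q=17/4 → seg 2, τ=1/4; S=4+-35/93·τ+-122/31·τ²+122/93·τ³=3651/992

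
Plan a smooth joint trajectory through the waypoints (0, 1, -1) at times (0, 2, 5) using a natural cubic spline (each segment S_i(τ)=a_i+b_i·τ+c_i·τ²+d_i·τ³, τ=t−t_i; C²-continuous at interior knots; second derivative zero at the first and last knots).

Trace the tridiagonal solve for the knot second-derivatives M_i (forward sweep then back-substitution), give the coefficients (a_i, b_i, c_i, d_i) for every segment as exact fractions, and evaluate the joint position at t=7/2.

  seg 0: a=0 b=11/15 c=0 d=-7/120
  seg 1: a=1 b=1/30 c=-7/20 d=7/180
S(7/2) = 63/160

Δ: Δ0=1/2, Δ1=-2/3
row 1: diag=10, rhs=-7; c'=3/10, d'=-7/10
back: M1=-7/10
M: M0=0, M1=-7/10, M2=0
seg 0: a=0, c=M0/2=0, d=(M1−M0)/(6·2)=-7/120, b=Δ0−h0·(2M0+M1)/6=11/15
seg 1: a=1, c=M1/2=-7/20, d=(M2−M1)/(6·3)=7/180, b=Δ1−h1·(2M1+M2)/6=1/30
t_q=7/2 → seg 1, τ=3/2; S=1+1/30·τ+-7/20·τ²+7/180·τ³=63/160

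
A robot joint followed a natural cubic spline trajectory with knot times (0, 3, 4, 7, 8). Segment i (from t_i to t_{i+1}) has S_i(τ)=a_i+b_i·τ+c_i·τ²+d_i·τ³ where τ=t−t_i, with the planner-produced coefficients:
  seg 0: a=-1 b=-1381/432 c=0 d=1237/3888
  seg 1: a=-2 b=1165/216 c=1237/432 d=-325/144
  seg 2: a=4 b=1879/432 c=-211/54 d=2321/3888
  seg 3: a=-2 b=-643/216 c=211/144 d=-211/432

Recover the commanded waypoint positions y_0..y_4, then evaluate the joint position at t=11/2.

y_0=-1 y_1=-2 y_2=4 y_3=-2 y_4=-4
S(11/2) = 1439/384

y_0 = S_0(0) = a_0 = -1
y_1 = S_1(0) = a_1 = -2
y_2 = S_2(0) = a_2 = 4
y_3 = S_3(0) = a_3 = -2
y_4 = S_3(1) = -4
t_q=11/2 is in segment 2 (τ=3/2); S_2(τ)=1439/384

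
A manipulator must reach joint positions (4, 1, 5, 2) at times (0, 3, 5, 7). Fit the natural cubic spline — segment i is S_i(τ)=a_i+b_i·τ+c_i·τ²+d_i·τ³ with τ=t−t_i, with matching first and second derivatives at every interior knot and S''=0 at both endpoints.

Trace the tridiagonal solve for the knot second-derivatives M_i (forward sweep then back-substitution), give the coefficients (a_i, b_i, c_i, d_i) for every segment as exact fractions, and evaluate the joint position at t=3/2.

  seg 0: a=4 b=-169/76 c=0 d=31/228
  seg 1: a=1 b=55/38 c=93/76 d=-9/19
  seg 2: a=5 b=25/38 c=-123/76 d=41/152
S(3/2) = 683/608

Δ: Δ0=-1, Δ1=2, Δ2=-3/2
row 1: diag=10, rhs=18; c'=1/5, d'=9/5
row 2: denom=8−2·1/5=38/5; d'=(-21−2·9/5)/(38/5)=-123/38
back: M2=-123/38
back: M1=9/5−1/5·-123/38=93/38
M: M0=0, M1=93/38, M2=-123/38, M3=0
seg 0: a=4, c=M0/2=0, d=(M1−M0)/(6·3)=31/228, b=Δ0−h0·(2M0+M1)/6=-169/76
seg 1: a=1, c=M1/2=93/76, d=(M2−M1)/(6·2)=-9/19, b=Δ1−h1·(2M1+M2)/6=55/38
seg 2: a=5, c=M2/2=-123/76, d=(M3−M2)/(6·2)=41/152, b=Δ2−h2·(2M2+M3)/6=25/38
t_q=3/2 → seg 0, τ=3/2; S=4+-169/76·τ+0·τ²+31/228·τ³=683/608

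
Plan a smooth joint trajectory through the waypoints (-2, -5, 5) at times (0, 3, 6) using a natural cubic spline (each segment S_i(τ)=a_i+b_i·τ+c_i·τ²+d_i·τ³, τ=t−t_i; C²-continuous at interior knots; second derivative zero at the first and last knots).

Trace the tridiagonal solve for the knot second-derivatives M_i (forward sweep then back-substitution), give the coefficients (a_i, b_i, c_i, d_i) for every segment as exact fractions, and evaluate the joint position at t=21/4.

Δ: Δ0=-1, Δ1=10/3
row 1: diag=12, rhs=26; c'=1/4, d'=13/6
back: M1=13/6
M: M0=0, M1=13/6, M2=0
seg 0: a=-2, c=M0/2=0, d=(M1−M0)/(6·3)=13/108, b=Δ0−h0·(2M0+M1)/6=-25/12
seg 1: a=-5, c=M1/2=13/12, d=(M2−M1)/(6·3)=-13/108, b=Δ1−h1·(2M1+M2)/6=7/6
t_q=21/4 → seg 1, τ=9/4; S=-5+7/6·τ+13/12·τ²+-13/108·τ³=445/256

  seg 0: a=-2 b=-25/12 c=0 d=13/108
  seg 1: a=-5 b=7/6 c=13/12 d=-13/108
S(21/4) = 445/256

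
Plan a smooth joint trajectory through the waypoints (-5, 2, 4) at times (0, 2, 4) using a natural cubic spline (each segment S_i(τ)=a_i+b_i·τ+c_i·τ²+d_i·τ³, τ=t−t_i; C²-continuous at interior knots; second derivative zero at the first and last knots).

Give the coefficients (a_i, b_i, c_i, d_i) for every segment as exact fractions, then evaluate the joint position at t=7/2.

  seg 0: a=-5 b=33/8 c=0 d=-5/32
  seg 1: a=2 b=9/4 c=-15/16 d=5/32
S(7/2) = 971/256

Δ: Δ0=7/2, Δ1=1
row 1: diag=8, rhs=-15; c'=1/4, d'=-15/8
back: M1=-15/8
M: M0=0, M1=-15/8, M2=0
seg 0: a=-5, c=M0/2=0, d=(M1−M0)/(6·2)=-5/32, b=Δ0−h0·(2M0+M1)/6=33/8
seg 1: a=2, c=M1/2=-15/16, d=(M2−M1)/(6·2)=5/32, b=Δ1−h1·(2M1+M2)/6=9/4
t_q=7/2 → seg 1, τ=3/2; S=2+9/4·τ+-15/16·τ²+5/32·τ³=971/256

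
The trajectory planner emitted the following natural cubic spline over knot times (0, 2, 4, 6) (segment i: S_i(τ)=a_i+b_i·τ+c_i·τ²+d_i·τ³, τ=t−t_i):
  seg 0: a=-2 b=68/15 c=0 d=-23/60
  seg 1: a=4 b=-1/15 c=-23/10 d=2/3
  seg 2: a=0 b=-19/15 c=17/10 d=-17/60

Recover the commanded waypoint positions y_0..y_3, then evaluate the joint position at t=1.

y_0=-2 y_1=4 y_2=0 y_3=2
S(1) = 43/20

y_0 = S_0(0) = a_0 = -2
y_1 = S_1(0) = a_1 = 4
y_2 = S_2(0) = a_2 = 0
y_3 = S_2(2) = 2
t_q=1 is in segment 0 (τ=1); S_0(τ)=43/20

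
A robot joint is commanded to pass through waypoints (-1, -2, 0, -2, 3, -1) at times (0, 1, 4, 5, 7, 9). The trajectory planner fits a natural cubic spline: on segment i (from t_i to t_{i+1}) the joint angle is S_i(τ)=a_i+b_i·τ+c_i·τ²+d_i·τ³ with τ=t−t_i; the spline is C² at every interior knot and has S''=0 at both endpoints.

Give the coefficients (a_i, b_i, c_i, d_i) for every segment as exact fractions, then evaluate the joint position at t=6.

Δ: Δ0=-1, Δ1=2/3, Δ2=-2, Δ3=5/2, Δ4=-2
row 1: diag=8, rhs=10; c'=3/8, d'=5/4
row 2: denom=8−3·3/8=55/8; d'=(-16−3·5/4)/(55/8)=-158/55
row 3: denom=6−1·8/55=322/55; d'=(27−1·-158/55)/(322/55)=1643/322
row 4: denom=8−2·55/161=1178/161; d'=(-27−2·1643/322)/(1178/161)=-2995/589
back: M4=-2995/589
back: M3=1643/322−55/161·-2995/589=8057/1178
back: M2=-158/55−8/55·8057/1178=-2278/589
back: M1=5/4−3/8·-2278/589=3181/1178
M: M0=0, M1=3181/1178, M2=-2278/589, M3=8057/1178, M4=-2995/589, M5=0
seg 0: a=-1, c=M0/2=0, d=(M1−M0)/(6·1)=3181/7068, b=Δ0−h0·(2M0+M1)/6=-10249/7068
seg 1: a=-2, c=M1/2=3181/2356, d=(M2−M1)/(6·3)=-2579/7068, b=Δ1−h1·(2M1+M2)/6=-353/3534
seg 2: a=0, c=M2/2=-1139/589, d=(M3−M2)/(6·1)=12613/7068, b=Δ2−h2·(2M2+M3)/6=-13081/7068
seg 3: a=-2, c=M3/2=8057/2356, d=(M4−M3)/(6·2)=-14047/14136, b=Δ3−h3·(2M3+M4)/6=-1289/3534
seg 4: a=3, c=M4/2=-2995/1178, d=(M5−M4)/(6·2)=2995/7068, b=Δ4−h4·(2M4+M5)/6=2456/1767
t_q=6 → seg 3, τ=1; S=-2+-1289/3534·τ+8057/2356·τ²+-14047/14136·τ³=289/4712

  seg 0: a=-1 b=-10249/7068 c=0 d=3181/7068
  seg 1: a=-2 b=-353/3534 c=3181/2356 d=-2579/7068
  seg 2: a=0 b=-13081/7068 c=-1139/589 d=12613/7068
  seg 3: a=-2 b=-1289/3534 c=8057/2356 d=-14047/14136
  seg 4: a=3 b=2456/1767 c=-2995/1178 d=2995/7068
S(6) = 289/4712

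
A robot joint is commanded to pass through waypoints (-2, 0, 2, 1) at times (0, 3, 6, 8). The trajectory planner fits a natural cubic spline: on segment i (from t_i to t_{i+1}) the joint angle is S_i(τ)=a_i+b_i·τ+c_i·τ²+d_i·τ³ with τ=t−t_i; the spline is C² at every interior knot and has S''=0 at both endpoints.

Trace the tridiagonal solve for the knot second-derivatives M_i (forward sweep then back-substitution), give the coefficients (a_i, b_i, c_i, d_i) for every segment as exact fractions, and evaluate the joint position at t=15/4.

  seg 0: a=-2 b=127/222 c=0 d=7/666
  seg 1: a=0 b=95/111 c=7/74 d=-35/666
  seg 2: a=2 b=1/222 c=-14/37 d=7/111
S(15/4) = 3187/4736

Δ: Δ0=2/3, Δ1=2/3, Δ2=-1/2
row 1: diag=12, rhs=0; c'=1/4, d'=0
row 2: denom=10−3·1/4=37/4; d'=(-7−3·0)/(37/4)=-28/37
back: M2=-28/37
back: M1=0−1/4·-28/37=7/37
M: M0=0, M1=7/37, M2=-28/37, M3=0
seg 0: a=-2, c=M0/2=0, d=(M1−M0)/(6·3)=7/666, b=Δ0−h0·(2M0+M1)/6=127/222
seg 1: a=0, c=M1/2=7/74, d=(M2−M1)/(6·3)=-35/666, b=Δ1−h1·(2M1+M2)/6=95/111
seg 2: a=2, c=M2/2=-14/37, d=(M3−M2)/(6·2)=7/111, b=Δ2−h2·(2M2+M3)/6=1/222
t_q=15/4 → seg 1, τ=3/4; S=0+95/111·τ+7/74·τ²+-35/666·τ³=3187/4736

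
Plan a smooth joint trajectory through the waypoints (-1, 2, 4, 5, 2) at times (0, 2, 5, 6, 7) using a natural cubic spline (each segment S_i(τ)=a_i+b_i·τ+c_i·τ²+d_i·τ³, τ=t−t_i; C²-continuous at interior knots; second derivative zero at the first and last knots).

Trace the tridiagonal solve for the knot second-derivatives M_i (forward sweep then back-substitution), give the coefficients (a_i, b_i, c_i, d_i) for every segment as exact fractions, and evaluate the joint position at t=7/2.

Δ: Δ0=3/2, Δ1=2/3, Δ2=1, Δ3=-3
row 1: diag=10, rhs=-5; c'=3/10, d'=-1/2
row 2: denom=8−3·3/10=71/10; d'=(2−3·-1/2)/(71/10)=35/71
row 3: denom=4−1·10/71=274/71; d'=(-24−1·35/71)/(274/71)=-1739/274
back: M3=-1739/274
back: M2=35/71−10/71·-1739/274=190/137
back: M1=-1/2−3/10·190/137=-251/274
M: M0=0, M1=-251/274, M2=190/137, M3=-1739/274, M4=0
seg 0: a=-1, c=M0/2=0, d=(M1−M0)/(6·2)=-251/3288, b=Δ0−h0·(2M0+M1)/6=742/411
seg 1: a=2, c=M1/2=-251/548, d=(M2−M1)/(6·3)=631/4932, b=Δ1−h1·(2M1+M2)/6=731/822
seg 2: a=4, c=M2/2=95/137, d=(M3−M2)/(6·1)=-2119/1644, b=Δ2−h2·(2M2+M3)/6=2623/1644
seg 3: a=5, c=M3/2=-1739/548, d=(M4−M3)/(6·1)=1739/1644, b=Δ3−h3·(2M3+M4)/6=-727/822
t_q=7/2 → seg 1, τ=3/2; S=2+731/822·τ+-251/548·τ²+631/4932·τ³=11991/4384

  seg 0: a=-1 b=742/411 c=0 d=-251/3288
  seg 1: a=2 b=731/822 c=-251/548 d=631/4932
  seg 2: a=4 b=2623/1644 c=95/137 d=-2119/1644
  seg 3: a=5 b=-727/822 c=-1739/548 d=1739/1644
S(7/2) = 11991/4384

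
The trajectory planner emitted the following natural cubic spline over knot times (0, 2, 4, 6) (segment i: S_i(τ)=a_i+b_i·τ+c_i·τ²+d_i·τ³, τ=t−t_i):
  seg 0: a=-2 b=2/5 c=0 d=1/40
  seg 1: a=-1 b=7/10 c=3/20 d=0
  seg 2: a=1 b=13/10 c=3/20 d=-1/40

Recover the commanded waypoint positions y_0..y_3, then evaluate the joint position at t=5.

y_0=-2 y_1=-1 y_2=1 y_3=4
S(5) = 97/40

y_0 = S_0(0) = a_0 = -2
y_1 = S_1(0) = a_1 = -1
y_2 = S_2(0) = a_2 = 1
y_3 = S_2(2) = 4
t_q=5 is in segment 2 (τ=1); S_2(τ)=97/40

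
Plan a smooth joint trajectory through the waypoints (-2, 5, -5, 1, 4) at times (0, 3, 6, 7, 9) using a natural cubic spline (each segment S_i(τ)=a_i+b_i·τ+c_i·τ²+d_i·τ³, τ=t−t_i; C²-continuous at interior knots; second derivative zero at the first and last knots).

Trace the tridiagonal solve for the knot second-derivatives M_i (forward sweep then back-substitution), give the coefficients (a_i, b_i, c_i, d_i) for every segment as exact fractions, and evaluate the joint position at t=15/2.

Δ: Δ0=7/3, Δ1=-10/3, Δ2=6, Δ3=3/2
row 1: diag=12, rhs=-34; c'=1/4, d'=-17/6
row 2: denom=8−3·1/4=29/4; d'=(56−3·-17/6)/(29/4)=258/29
row 3: denom=6−1·4/29=170/29; d'=(-27−1·258/29)/(170/29)=-1041/170
back: M3=-1041/170
back: M2=258/29−4/29·-1041/170=828/85
back: M1=-17/6−1/4·828/85=-2687/510
M: M0=0, M1=-2687/510, M2=828/85, M3=-1041/170, M4=0
seg 0: a=-2, c=M0/2=0, d=(M1−M0)/(6·3)=-2687/9180, b=Δ0−h0·(2M0+M1)/6=1689/340
seg 1: a=5, c=M1/2=-2687/1020, d=(M2−M1)/(6·3)=1531/1836, b=Δ1−h1·(2M1+M2)/6=-499/170
seg 2: a=-5, c=M2/2=414/85, d=(M3−M2)/(6·1)=-899/340, b=Δ2−h2·(2M2+M3)/6=1283/340
seg 3: a=1, c=M3/2=-1041/340, d=(M4−M3)/(6·2)=347/680, b=Δ3−h3·(2M3+M4)/6=949/170
t_q=15/2 → seg 3, τ=1/2; S=1+949/170·τ+-1041/340·τ²+347/680·τ³=16807/5440

  seg 0: a=-2 b=1689/340 c=0 d=-2687/9180
  seg 1: a=5 b=-499/170 c=-2687/1020 d=1531/1836
  seg 2: a=-5 b=1283/340 c=414/85 d=-899/340
  seg 3: a=1 b=949/170 c=-1041/340 d=347/680
S(15/2) = 16807/5440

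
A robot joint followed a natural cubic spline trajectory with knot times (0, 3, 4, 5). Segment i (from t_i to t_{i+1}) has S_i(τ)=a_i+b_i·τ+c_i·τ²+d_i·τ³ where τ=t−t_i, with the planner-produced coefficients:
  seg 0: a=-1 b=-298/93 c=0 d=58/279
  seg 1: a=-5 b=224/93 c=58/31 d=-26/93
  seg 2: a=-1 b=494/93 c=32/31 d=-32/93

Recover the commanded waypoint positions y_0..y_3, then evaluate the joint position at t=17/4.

y_0=-1 y_1=-5 y_2=-1 y_3=5
S(17/4) = 12/31

y_0 = S_0(0) = a_0 = -1
y_1 = S_1(0) = a_1 = -5
y_2 = S_2(0) = a_2 = -1
y_3 = S_2(1) = 5
t_q=17/4 is in segment 2 (τ=1/4); S_2(τ)=12/31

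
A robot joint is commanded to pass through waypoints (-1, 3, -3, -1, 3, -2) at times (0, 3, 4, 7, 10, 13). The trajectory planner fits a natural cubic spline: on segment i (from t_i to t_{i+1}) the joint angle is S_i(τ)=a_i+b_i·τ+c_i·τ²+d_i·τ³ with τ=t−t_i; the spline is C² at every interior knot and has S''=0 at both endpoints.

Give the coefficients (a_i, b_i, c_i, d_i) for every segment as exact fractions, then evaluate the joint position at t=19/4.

Δ: Δ0=4/3, Δ1=-6, Δ2=2/3, Δ3=4/3, Δ4=-5/3
row 1: diag=8, rhs=-44; c'=1/8, d'=-11/2
row 2: denom=8−1·1/8=63/8; d'=(40−1·-11/2)/(63/8)=52/9
row 3: denom=12−3·8/21=76/7; d'=(4−3·52/9)/(76/7)=-70/57
row 4: denom=12−3·21/76=849/76; d'=(-18−3·-70/57)/(849/76)=-1088/849
back: M4=-1088/849
back: M3=-70/57−21/76·-1088/849=-742/849
back: M2=52/9−8/21·-742/849=5188/849
back: M1=-11/2−1/8·5188/849=-5318/849
M: M0=0, M1=-5318/849, M2=5188/849, M3=-742/849, M4=-1088/849, M5=0
seg 0: a=-1, c=M0/2=0, d=(M1−M0)/(6·3)=-2659/7641, b=Δ0−h0·(2M0+M1)/6=3791/849
seg 1: a=3, c=M1/2=-2659/849, d=(M2−M1)/(6·1)=1751/849, b=Δ1−h1·(2M1+M2)/6=-4186/849
seg 2: a=-3, c=M2/2=2594/849, d=(M3−M2)/(6·3)=-2965/7641, b=Δ2−h2·(2M2+M3)/6=-1417/283
seg 3: a=-1, c=M3/2=-371/849, d=(M4−M3)/(6·3)=-173/7641, b=Δ3−h3·(2M3+M4)/6=806/283
seg 4: a=3, c=M4/2=-544/849, d=(M5−M4)/(6·3)=544/7641, b=Δ4−h4·(2M4+M5)/6=-109/283
t_q=19/4 → seg 2, τ=3/4; S=-3+-1417/283·τ+2594/849·τ²+-2965/7641·τ³=-94189/18112

  seg 0: a=-1 b=3791/849 c=0 d=-2659/7641
  seg 1: a=3 b=-4186/849 c=-2659/849 d=1751/849
  seg 2: a=-3 b=-1417/283 c=2594/849 d=-2965/7641
  seg 3: a=-1 b=806/283 c=-371/849 d=-173/7641
  seg 4: a=3 b=-109/283 c=-544/849 d=544/7641
S(19/4) = -94189/18112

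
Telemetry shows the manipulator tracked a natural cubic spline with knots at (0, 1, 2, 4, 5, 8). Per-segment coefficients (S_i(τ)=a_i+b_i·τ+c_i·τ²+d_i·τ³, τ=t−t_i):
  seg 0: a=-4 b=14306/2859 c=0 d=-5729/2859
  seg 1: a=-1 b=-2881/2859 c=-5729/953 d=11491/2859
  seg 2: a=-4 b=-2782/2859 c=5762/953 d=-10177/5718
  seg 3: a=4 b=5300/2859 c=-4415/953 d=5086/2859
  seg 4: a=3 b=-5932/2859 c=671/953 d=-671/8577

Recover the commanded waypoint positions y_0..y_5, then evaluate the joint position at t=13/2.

y_0=-4 y_1=-1 y_2=-4 y_3=4 y_4=3 y_5=1
S(13/2) = 9209/7624

y_0 = S_0(0) = a_0 = -4
y_1 = S_1(0) = a_1 = -1
y_2 = S_2(0) = a_2 = -4
y_3 = S_3(0) = a_3 = 4
y_4 = S_4(0) = a_4 = 3
y_5 = S_4(3) = 1
t_q=13/2 is in segment 4 (τ=3/2); S_4(τ)=9209/7624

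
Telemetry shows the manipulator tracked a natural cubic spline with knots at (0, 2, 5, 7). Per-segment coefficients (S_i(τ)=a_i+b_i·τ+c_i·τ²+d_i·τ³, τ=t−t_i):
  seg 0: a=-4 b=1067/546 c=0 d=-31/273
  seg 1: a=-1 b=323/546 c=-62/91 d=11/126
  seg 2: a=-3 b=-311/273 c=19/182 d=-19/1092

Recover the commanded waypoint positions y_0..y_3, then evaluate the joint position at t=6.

y_0=-4 y_1=-1 y_2=-3 y_3=-5
S(6) = -1475/364

y_0 = S_0(0) = a_0 = -4
y_1 = S_1(0) = a_1 = -1
y_2 = S_2(0) = a_2 = -3
y_3 = S_2(2) = -5
t_q=6 is in segment 2 (τ=1); S_2(τ)=-1475/364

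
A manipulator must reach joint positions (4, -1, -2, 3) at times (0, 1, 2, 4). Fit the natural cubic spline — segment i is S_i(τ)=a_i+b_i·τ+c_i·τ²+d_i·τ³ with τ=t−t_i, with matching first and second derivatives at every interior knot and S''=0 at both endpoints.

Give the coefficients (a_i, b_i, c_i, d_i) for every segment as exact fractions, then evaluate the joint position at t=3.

Δ: Δ0=-5, Δ1=-1, Δ2=5/2
row 1: diag=4, rhs=24; c'=1/4, d'=6
row 2: denom=6−1·1/4=23/4; d'=(21−1·6)/(23/4)=60/23
back: M2=60/23
back: M1=6−1/4·60/23=123/23
M: M0=0, M1=123/23, M2=60/23, M3=0
seg 0: a=4, c=M0/2=0, d=(M1−M0)/(6·1)=41/46, b=Δ0−h0·(2M0+M1)/6=-271/46
seg 1: a=-1, c=M1/2=123/46, d=(M2−M1)/(6·1)=-21/46, b=Δ1−h1·(2M1+M2)/6=-74/23
seg 2: a=-2, c=M2/2=30/23, d=(M3−M2)/(6·2)=-5/23, b=Δ2−h2·(2M2+M3)/6=35/46
t_q=3 → seg 2, τ=1; S=-2+35/46·τ+30/23·τ²+-5/23·τ³=-7/46

  seg 0: a=4 b=-271/46 c=0 d=41/46
  seg 1: a=-1 b=-74/23 c=123/46 d=-21/46
  seg 2: a=-2 b=35/46 c=30/23 d=-5/23
S(3) = -7/46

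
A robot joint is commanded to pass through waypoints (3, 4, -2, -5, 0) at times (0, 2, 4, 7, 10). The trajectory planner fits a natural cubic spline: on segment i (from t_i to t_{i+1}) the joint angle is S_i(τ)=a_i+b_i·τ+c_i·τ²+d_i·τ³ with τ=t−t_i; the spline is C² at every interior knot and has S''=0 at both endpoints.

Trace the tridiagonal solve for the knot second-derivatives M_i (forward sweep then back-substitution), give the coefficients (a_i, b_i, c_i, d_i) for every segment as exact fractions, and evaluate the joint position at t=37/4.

  seg 0: a=3 b=1261/840 c=0 d=-841/3360
  seg 1: a=4 b=-631/420 c=-841/560 d=253/672
  seg 2: a=-2 b=-359/120 c=53/70 d=-47/1512
  seg 3: a=-5 b=299/420 c=401/840 d=-401/7560
S(37/4) = -5683/3584

Δ: Δ0=1/2, Δ1=-3, Δ2=-1, Δ3=5/3
row 1: diag=8, rhs=-21; c'=1/4, d'=-21/8
row 2: denom=10−2·1/4=19/2; d'=(12−2·-21/8)/(19/2)=69/38
row 3: denom=12−3·6/19=210/19; d'=(16−3·69/38)/(210/19)=401/420
back: M3=401/420
back: M2=69/38−6/19·401/420=53/35
back: M1=-21/8−1/4·53/35=-841/280
M: M0=0, M1=-841/280, M2=53/35, M3=401/420, M4=0
seg 0: a=3, c=M0/2=0, d=(M1−M0)/(6·2)=-841/3360, b=Δ0−h0·(2M0+M1)/6=1261/840
seg 1: a=4, c=M1/2=-841/560, d=(M2−M1)/(6·2)=253/672, b=Δ1−h1·(2M1+M2)/6=-631/420
seg 2: a=-2, c=M2/2=53/70, d=(M3−M2)/(6·3)=-47/1512, b=Δ2−h2·(2M2+M3)/6=-359/120
seg 3: a=-5, c=M3/2=401/840, d=(M4−M3)/(6·3)=-401/7560, b=Δ3−h3·(2M3+M4)/6=299/420
t_q=37/4 → seg 3, τ=9/4; S=-5+299/420·τ+401/840·τ²+-401/7560·τ³=-5683/3584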